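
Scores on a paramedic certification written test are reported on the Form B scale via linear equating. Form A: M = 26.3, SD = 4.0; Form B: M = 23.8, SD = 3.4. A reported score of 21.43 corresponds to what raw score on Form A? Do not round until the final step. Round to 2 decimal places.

23.51

Invert y = (SD_Y/SD_X)(x − M_X) + M_Y:
x = (SD_X/SD_Y)(y − M_Y) + M_X = (4.0/3.4)(21.43 − 23.8) + 26.3
x = 1.176471 × -2.370 + 26.3 = 23.51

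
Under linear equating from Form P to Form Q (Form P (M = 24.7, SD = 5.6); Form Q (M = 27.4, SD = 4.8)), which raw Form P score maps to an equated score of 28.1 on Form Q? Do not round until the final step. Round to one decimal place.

Invert y = (SD_Y/SD_X)(x − M_X) + M_Y:
x = (SD_X/SD_Y)(y − M_Y) + M_X = (5.6/4.8)(28.1 − 27.4) + 24.7
x = 1.166667 × 0.700 + 24.7 = 25.5

25.5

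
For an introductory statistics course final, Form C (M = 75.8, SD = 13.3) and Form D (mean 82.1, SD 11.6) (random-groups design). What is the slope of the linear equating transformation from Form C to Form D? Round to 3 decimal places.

0.872

A = SD_Y / SD_X = 11.6 / 13.3 = 0.872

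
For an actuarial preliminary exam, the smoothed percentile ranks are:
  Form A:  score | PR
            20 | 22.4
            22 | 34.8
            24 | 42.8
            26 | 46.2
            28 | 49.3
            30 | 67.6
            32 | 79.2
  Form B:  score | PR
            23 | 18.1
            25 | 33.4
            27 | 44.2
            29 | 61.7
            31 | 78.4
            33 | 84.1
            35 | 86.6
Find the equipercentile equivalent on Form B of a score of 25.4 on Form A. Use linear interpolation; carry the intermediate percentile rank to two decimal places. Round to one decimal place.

27.1

PR of 25.4 on Form A: 42.8 + (25.4 − 24)/(26 − 24) × (46.2 − 42.8) = 45.18
On Form B, PR 45.18 falls between score 27 (PR 44.2) and 29 (PR 61.7).
Interpolate: 27 + (45.18 − 44.2)/(61.7 − 44.2) × (29 − 27) = 27.1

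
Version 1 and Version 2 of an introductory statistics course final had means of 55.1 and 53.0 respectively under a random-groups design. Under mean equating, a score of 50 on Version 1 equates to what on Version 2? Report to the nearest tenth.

Mean equating: y = x + (M_Y − M_X) = 50 + (53.0 − 55.1) = 47.9

47.9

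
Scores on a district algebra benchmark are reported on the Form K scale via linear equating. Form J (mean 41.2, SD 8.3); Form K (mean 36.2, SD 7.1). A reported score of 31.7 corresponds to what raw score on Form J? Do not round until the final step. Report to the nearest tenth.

Invert y = (SD_Y/SD_X)(x − M_X) + M_Y:
x = (SD_X/SD_Y)(y − M_Y) + M_X = (8.3/7.1)(31.7 − 36.2) + 41.2
x = 1.169014 × -4.500 + 41.2 = 35.9

35.9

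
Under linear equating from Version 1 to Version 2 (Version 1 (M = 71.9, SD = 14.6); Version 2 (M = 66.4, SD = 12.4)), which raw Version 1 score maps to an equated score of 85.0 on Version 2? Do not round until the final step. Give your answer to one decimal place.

93.8

Invert y = (SD_Y/SD_X)(x − M_X) + M_Y:
x = (SD_X/SD_Y)(y − M_Y) + M_X = (14.6/12.4)(85.0 − 66.4) + 71.9
x = 1.177419 × 18.600 + 71.9 = 93.8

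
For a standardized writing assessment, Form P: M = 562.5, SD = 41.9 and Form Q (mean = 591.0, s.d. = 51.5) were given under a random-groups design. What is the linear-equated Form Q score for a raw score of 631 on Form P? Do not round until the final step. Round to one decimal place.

Linear equating: y = (SD_Y/SD_X)(x − M_X) + M_Y
y = (51.5/41.9)(631 − 562.5) + 591.0
y = 1.229117 × 68.5 + 591.0 = 84.1945 + 591.0 = 675.2

675.2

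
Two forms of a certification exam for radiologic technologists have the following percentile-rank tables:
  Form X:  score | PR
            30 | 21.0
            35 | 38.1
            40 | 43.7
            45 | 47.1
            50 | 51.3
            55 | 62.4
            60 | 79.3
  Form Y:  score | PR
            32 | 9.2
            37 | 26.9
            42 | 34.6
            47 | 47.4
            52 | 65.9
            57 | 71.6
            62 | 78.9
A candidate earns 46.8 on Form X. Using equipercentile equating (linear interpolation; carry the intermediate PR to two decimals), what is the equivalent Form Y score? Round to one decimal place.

47.3

PR of 46.8 on Form X: 47.1 + (46.8 − 45)/(50 − 45) × (51.3 − 47.1) = 48.61
On Form Y, PR 48.61 falls between score 47 (PR 47.4) and 52 (PR 65.9).
Interpolate: 47 + (48.61 − 47.4)/(65.9 − 47.4) × (52 − 47) = 47.3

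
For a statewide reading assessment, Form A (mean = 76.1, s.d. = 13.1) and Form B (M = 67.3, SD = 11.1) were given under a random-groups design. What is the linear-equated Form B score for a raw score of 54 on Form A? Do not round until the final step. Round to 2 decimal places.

48.57

Linear equating: y = (SD_Y/SD_X)(x − M_X) + M_Y
y = (11.1/13.1)(54 − 76.1) + 67.3
y = 0.847328 × -22.1 + 67.3 = -18.7260 + 67.3 = 48.57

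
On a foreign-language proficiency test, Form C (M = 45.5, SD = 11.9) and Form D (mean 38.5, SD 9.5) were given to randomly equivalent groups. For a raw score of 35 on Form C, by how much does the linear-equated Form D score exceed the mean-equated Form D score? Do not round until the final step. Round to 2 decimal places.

2.12

Mean-equated: 35 + (38.5 − 45.5) = 28.00
Linear-equated: (9.5/11.9)(35 − 45.5) + 38.5 = 30.118
Difference = 30.118 − 28.00 = 2.12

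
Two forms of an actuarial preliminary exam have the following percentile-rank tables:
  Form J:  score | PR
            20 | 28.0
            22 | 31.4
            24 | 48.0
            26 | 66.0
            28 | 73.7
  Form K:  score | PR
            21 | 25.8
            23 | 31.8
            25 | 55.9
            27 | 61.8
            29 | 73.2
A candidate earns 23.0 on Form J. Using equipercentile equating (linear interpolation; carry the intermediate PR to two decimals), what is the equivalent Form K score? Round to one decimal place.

23.7

PR of 23.0 on Form J: 31.4 + (23.0 − 22)/(24 − 22) × (48.0 − 31.4) = 39.70
On Form K, PR 39.70 falls between score 23 (PR 31.8) and 25 (PR 55.9).
Interpolate: 23 + (39.70 − 31.8)/(55.9 − 31.8) × (25 − 23) = 23.7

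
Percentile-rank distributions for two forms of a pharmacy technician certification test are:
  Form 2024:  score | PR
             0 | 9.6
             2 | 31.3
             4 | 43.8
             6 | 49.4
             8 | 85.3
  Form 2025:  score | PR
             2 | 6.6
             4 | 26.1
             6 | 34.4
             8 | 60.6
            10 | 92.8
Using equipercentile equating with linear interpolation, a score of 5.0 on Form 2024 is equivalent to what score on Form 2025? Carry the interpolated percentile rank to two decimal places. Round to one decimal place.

PR of 5.0 on Form 2024: 43.8 + (5.0 − 4)/(6 − 4) × (49.4 − 43.8) = 46.60
On Form 2025, PR 46.60 falls between score 6 (PR 34.4) and 8 (PR 60.6).
Interpolate: 6 + (46.60 − 34.4)/(60.6 − 34.4) × (8 − 6) = 6.9

6.9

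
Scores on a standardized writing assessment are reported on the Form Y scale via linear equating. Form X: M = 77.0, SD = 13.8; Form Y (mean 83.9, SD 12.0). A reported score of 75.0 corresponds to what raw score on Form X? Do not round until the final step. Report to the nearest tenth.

66.8

Invert y = (SD_Y/SD_X)(x − M_X) + M_Y:
x = (SD_X/SD_Y)(y − M_Y) + M_X = (13.8/12.0)(75.0 − 83.9) + 77.0
x = 1.150000 × -8.900 + 77.0 = 66.8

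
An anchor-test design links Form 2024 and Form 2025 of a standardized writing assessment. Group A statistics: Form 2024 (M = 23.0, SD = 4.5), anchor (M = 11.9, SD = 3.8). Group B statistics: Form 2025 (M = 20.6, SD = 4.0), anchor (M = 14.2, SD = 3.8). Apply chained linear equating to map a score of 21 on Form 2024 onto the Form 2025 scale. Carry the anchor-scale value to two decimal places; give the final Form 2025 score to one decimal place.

16.4

Form 2024 → anchor (Group A): v = (3.8/4.5)(21 − 23.0) + 11.9 = 10.21
anchor → Form 2025 (Group B): y = (4.0/3.8)(10.21 − 14.2) + 20.6 = 16.4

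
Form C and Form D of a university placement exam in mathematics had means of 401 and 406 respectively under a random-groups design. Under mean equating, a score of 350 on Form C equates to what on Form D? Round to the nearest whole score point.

355

Mean equating: y = x + (M_Y − M_X) = 350 + (406 − 401) = 355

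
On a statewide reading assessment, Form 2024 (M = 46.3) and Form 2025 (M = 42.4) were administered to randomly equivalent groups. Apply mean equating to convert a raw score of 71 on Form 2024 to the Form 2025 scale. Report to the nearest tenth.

67.1

Mean equating: y = x + (M_Y − M_X) = 71 + (42.4 − 46.3) = 67.1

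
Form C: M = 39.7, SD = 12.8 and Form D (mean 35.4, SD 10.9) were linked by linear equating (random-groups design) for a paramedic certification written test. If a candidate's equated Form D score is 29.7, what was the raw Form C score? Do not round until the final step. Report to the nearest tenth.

Invert y = (SD_Y/SD_X)(x − M_X) + M_Y:
x = (SD_X/SD_Y)(y − M_Y) + M_X = (12.8/10.9)(29.7 − 35.4) + 39.7
x = 1.174312 × -5.700 + 39.7 = 33.0

33.0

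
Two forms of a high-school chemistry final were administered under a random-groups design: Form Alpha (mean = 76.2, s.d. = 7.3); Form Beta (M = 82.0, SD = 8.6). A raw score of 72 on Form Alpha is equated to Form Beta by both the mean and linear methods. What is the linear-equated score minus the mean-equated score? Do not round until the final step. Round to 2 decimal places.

Mean-equated: 72 + (82.0 − 76.2) = 77.80
Linear-equated: (8.6/7.3)(72 − 76.2) + 82.0 = 77.052
Difference = 77.052 − 77.80 = -0.75

-0.75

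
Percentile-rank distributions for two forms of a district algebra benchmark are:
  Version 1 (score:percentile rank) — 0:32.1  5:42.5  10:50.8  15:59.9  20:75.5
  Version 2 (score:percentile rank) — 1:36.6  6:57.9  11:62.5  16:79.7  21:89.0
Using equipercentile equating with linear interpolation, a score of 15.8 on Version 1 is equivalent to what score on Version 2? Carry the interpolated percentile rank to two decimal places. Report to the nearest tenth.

PR of 15.8 on Version 1: 59.9 + (15.8 − 15)/(20 − 15) × (75.5 − 59.9) = 62.40
On Version 2, PR 62.40 falls between score 6 (PR 57.9) and 11 (PR 62.5).
Interpolate: 6 + (62.40 − 57.9)/(62.5 − 57.9) × (11 − 6) = 10.9

10.9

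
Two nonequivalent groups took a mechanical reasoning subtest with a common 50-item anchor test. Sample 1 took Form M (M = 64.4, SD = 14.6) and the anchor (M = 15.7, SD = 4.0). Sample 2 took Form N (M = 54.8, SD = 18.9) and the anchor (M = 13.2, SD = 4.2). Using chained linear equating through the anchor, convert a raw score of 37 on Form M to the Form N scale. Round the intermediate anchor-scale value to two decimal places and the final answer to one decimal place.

32.3

Form M → anchor (Sample 1): v = (4.0/14.6)(37 − 64.4) + 15.7 = 8.19
anchor → Form N (Sample 2): y = (18.9/4.2)(8.19 − 13.2) + 54.8 = 32.3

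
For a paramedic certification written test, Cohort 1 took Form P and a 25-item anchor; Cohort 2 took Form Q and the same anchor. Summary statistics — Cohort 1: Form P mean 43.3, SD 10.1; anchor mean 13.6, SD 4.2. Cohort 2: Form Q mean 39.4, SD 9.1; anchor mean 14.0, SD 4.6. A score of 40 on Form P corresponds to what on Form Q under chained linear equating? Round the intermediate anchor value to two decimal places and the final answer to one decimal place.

35.9

Form P → anchor (Cohort 1): v = (4.2/10.1)(40 − 43.3) + 13.6 = 12.23
anchor → Form Q (Cohort 2): y = (9.1/4.6)(12.23 − 14.0) + 39.4 = 35.9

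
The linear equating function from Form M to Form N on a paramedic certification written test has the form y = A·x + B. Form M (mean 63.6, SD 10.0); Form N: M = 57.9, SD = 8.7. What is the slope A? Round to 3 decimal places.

A = SD_Y / SD_X = 8.7 / 10.0 = 0.870

0.870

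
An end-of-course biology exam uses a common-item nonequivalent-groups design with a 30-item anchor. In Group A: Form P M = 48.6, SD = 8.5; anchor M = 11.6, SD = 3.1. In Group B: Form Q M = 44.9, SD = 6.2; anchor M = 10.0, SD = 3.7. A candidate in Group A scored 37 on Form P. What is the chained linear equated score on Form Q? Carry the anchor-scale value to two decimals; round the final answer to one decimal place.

Form P → anchor (Group A): v = (3.1/8.5)(37 − 48.6) + 11.6 = 7.37
anchor → Form Q (Group B): y = (6.2/3.7)(7.37 − 10.0) + 44.9 = 40.5

40.5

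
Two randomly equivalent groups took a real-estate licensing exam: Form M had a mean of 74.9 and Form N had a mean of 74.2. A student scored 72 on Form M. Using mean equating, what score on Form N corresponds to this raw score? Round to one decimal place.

71.3

Mean equating: y = x + (M_Y − M_X) = 72 + (74.2 − 74.9) = 71.3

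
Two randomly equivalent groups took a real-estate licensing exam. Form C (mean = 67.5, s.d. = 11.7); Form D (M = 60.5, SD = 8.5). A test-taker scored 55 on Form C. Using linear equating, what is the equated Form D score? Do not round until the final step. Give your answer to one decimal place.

Linear equating: y = (SD_Y/SD_X)(x − M_X) + M_Y
y = (8.5/11.7)(55 − 67.5) + 60.5
y = 0.726496 × -12.5 + 60.5 = -9.0812 + 60.5 = 51.4

51.4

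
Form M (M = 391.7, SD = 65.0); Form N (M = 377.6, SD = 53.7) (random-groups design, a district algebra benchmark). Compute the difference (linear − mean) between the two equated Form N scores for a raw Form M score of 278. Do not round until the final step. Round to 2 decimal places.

Mean-equated: 278 + (377.6 − 391.7) = 263.90
Linear-equated: (53.7/65.0)(278 − 391.7) + 377.6 = 283.666
Difference = 283.666 − 263.90 = 19.77

19.77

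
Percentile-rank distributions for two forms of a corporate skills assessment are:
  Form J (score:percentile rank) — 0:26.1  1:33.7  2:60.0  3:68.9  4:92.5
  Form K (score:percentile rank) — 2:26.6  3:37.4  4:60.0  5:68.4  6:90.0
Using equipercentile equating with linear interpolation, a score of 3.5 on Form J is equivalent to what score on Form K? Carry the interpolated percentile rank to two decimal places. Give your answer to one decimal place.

PR of 3.5 on Form J: 68.9 + (3.5 − 3)/(4 − 3) × (92.5 − 68.9) = 80.70
On Form K, PR 80.70 falls between score 5 (PR 68.4) and 6 (PR 90.0).
Interpolate: 5 + (80.70 − 68.4)/(90.0 − 68.4) × (6 − 5) = 5.6

5.6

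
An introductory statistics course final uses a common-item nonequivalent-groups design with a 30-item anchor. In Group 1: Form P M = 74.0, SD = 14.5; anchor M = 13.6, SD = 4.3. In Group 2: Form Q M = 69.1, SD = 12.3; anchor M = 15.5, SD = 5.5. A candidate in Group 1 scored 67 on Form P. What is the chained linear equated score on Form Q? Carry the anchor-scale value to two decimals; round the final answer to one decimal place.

60.2

Form P → anchor (Group 1): v = (4.3/14.5)(67 − 74.0) + 13.6 = 11.52
anchor → Form Q (Group 2): y = (12.3/5.5)(11.52 − 15.5) + 69.1 = 60.2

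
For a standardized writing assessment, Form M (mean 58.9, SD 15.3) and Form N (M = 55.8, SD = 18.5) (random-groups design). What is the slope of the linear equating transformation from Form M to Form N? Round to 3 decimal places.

1.209

A = SD_Y / SD_X = 18.5 / 15.3 = 1.209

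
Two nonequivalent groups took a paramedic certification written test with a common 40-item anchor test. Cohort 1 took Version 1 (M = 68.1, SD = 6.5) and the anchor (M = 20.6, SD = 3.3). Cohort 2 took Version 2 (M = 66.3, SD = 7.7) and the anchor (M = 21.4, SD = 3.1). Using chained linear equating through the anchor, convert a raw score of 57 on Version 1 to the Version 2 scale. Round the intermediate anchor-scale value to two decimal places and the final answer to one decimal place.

Version 1 → anchor (Cohort 1): v = (3.3/6.5)(57 − 68.1) + 20.6 = 14.96
anchor → Version 2 (Cohort 2): y = (7.7/3.1)(14.96 − 21.4) + 66.3 = 50.3

50.3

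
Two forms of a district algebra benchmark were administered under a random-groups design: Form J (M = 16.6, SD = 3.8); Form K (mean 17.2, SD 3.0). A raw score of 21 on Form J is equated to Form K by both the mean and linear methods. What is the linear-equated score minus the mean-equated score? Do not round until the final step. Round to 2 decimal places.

Mean-equated: 21 + (17.2 − 16.6) = 21.60
Linear-equated: (3.0/3.8)(21 − 16.6) + 17.2 = 20.674
Difference = 20.674 − 21.60 = -0.93

-0.93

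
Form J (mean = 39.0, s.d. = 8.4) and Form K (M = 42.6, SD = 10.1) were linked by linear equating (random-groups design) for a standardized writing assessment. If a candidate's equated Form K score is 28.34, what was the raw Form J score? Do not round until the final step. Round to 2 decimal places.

Invert y = (SD_Y/SD_X)(x − M_X) + M_Y:
x = (SD_X/SD_Y)(y − M_Y) + M_X = (8.4/10.1)(28.34 − 42.6) + 39.0
x = 0.831683 × -14.260 + 39.0 = 27.14

27.14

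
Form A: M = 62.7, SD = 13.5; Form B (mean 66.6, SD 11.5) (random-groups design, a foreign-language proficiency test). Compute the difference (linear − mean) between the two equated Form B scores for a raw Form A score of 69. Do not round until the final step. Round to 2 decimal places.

-0.93

Mean-equated: 69 + (66.6 − 62.7) = 72.90
Linear-equated: (11.5/13.5)(69 − 62.7) + 66.6 = 71.967
Difference = 71.967 − 72.90 = -0.93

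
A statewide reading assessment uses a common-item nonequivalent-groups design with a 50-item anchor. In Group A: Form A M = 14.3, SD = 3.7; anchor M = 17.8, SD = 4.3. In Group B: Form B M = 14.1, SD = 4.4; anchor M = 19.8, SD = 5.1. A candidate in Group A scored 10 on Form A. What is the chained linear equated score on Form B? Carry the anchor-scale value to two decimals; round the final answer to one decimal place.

Form A → anchor (Group A): v = (4.3/3.7)(10 − 14.3) + 17.8 = 12.80
anchor → Form B (Group B): y = (4.4/5.1)(12.80 − 19.8) + 14.1 = 8.1

8.1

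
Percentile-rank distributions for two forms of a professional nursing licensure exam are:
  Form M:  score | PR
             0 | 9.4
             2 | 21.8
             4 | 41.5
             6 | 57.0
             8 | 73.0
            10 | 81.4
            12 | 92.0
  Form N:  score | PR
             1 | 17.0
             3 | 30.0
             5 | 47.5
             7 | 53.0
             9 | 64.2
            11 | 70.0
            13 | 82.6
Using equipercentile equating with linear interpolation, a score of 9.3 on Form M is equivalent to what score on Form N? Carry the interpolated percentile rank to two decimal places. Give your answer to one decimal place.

12.3

PR of 9.3 on Form M: 73.0 + (9.3 − 8)/(10 − 8) × (81.4 − 73.0) = 78.46
On Form N, PR 78.46 falls between score 11 (PR 70.0) and 13 (PR 82.6).
Interpolate: 11 + (78.46 − 70.0)/(82.6 − 70.0) × (13 − 11) = 12.3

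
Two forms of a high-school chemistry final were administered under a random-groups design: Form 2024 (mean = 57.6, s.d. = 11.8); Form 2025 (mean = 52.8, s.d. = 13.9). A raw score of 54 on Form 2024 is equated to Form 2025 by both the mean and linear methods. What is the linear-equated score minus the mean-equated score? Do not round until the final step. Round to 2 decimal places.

Mean-equated: 54 + (52.8 − 57.6) = 49.20
Linear-equated: (13.9/11.8)(54 − 57.6) + 52.8 = 48.559
Difference = 48.559 − 49.20 = -0.64

-0.64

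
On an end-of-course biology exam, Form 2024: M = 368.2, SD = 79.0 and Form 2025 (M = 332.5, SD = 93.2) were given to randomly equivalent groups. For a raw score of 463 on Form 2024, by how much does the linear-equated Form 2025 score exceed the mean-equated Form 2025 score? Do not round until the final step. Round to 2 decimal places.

Mean-equated: 463 + (332.5 − 368.2) = 427.30
Linear-equated: (93.2/79.0)(463 − 368.2) + 332.5 = 444.340
Difference = 444.340 − 427.30 = 17.04

17.04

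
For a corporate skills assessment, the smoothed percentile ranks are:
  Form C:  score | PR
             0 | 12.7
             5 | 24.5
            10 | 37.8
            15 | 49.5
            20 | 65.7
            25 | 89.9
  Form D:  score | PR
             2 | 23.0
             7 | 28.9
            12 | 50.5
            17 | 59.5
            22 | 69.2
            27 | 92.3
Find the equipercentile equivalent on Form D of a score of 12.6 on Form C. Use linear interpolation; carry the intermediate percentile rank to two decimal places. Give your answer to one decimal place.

10.5

PR of 12.6 on Form C: 37.8 + (12.6 − 10)/(15 − 10) × (49.5 − 37.8) = 43.88
On Form D, PR 43.88 falls between score 7 (PR 28.9) and 12 (PR 50.5).
Interpolate: 7 + (43.88 − 28.9)/(50.5 − 28.9) × (12 − 7) = 10.5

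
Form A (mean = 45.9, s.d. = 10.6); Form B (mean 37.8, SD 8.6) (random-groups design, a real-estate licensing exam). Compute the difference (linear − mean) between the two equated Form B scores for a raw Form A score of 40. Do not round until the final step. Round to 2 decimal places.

Mean-equated: 40 + (37.8 − 45.9) = 31.90
Linear-equated: (8.6/10.6)(40 − 45.9) + 37.8 = 33.013
Difference = 33.013 − 31.90 = 1.11

1.11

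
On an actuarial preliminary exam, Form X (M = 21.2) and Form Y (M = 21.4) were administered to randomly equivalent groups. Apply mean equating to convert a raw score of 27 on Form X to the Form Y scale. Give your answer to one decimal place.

27.2

Mean equating: y = x + (M_Y − M_X) = 27 + (21.4 − 21.2) = 27.2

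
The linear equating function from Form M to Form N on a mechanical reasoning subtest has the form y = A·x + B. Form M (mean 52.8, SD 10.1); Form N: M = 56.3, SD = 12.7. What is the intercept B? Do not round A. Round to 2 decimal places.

A = SD_Y / SD_X = 12.7 / 10.1 = 1.257426
B = M_Y − A·M_X = 56.3 − 1.257426 × 52.8 = -10.09

-10.09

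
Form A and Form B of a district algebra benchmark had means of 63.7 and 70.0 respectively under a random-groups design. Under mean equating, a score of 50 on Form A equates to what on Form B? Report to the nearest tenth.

Mean equating: y = x + (M_Y − M_X) = 50 + (70.0 − 63.7) = 56.3

56.3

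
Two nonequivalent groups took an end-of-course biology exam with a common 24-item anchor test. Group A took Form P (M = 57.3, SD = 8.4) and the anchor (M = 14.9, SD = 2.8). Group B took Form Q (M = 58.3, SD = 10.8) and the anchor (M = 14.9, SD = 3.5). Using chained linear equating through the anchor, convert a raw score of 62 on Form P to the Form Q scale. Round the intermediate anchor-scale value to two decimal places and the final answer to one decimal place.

63.1

Form P → anchor (Group A): v = (2.8/8.4)(62 − 57.3) + 14.9 = 16.47
anchor → Form Q (Group B): y = (10.8/3.5)(16.47 − 14.9) + 58.3 = 63.1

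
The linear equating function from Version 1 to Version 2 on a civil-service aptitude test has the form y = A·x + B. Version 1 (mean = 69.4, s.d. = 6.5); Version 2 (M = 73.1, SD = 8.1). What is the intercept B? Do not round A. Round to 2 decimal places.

-13.38

A = SD_Y / SD_X = 8.1 / 6.5 = 1.246154
B = M_Y − A·M_X = 73.1 − 1.246154 × 69.4 = -13.38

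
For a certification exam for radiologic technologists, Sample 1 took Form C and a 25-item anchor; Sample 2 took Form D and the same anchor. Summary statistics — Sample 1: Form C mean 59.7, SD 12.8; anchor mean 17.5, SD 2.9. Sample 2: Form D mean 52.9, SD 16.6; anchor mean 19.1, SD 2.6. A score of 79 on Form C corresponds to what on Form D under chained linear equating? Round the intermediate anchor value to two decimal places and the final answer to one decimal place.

70.6

Form C → anchor (Sample 1): v = (2.9/12.8)(79 − 59.7) + 17.5 = 21.87
anchor → Form D (Sample 2): y = (16.6/2.6)(21.87 − 19.1) + 52.9 = 70.6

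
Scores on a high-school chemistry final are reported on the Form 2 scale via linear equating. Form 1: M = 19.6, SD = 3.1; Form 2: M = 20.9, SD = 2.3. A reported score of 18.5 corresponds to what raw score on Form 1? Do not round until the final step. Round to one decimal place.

16.4

Invert y = (SD_Y/SD_X)(x − M_X) + M_Y:
x = (SD_X/SD_Y)(y − M_Y) + M_X = (3.1/2.3)(18.5 − 20.9) + 19.6
x = 1.347826 × -2.400 + 19.6 = 16.4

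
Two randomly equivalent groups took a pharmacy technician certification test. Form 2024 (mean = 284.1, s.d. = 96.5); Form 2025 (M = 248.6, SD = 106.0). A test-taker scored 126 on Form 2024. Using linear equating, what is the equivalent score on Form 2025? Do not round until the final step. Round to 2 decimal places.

Linear equating: y = (SD_Y/SD_X)(x − M_X) + M_Y
y = (106.0/96.5)(126 − 284.1) + 248.6
y = 1.098446 × -158.1 + 248.6 = -173.6642 + 248.6 = 74.94

74.94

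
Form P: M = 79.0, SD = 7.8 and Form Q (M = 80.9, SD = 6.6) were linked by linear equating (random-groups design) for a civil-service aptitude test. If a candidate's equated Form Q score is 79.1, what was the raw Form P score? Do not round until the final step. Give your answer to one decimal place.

76.9

Invert y = (SD_Y/SD_X)(x − M_X) + M_Y:
x = (SD_X/SD_Y)(y − M_Y) + M_X = (7.8/6.6)(79.1 − 80.9) + 79.0
x = 1.181818 × -1.800 + 79.0 = 76.9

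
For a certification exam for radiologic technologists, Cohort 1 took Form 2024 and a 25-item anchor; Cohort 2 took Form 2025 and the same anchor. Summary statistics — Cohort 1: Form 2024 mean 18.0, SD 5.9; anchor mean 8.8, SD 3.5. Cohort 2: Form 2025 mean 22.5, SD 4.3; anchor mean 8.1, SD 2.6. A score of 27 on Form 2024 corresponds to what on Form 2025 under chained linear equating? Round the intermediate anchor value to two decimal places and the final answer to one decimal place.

Form 2024 → anchor (Cohort 1): v = (3.5/5.9)(27 − 18.0) + 8.8 = 14.14
anchor → Form 2025 (Cohort 2): y = (4.3/2.6)(14.14 − 8.1) + 22.5 = 32.5

32.5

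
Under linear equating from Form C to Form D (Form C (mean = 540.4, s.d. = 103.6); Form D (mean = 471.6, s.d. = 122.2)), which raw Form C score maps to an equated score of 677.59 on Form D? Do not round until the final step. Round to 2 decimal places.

Invert y = (SD_Y/SD_X)(x − M_X) + M_Y:
x = (SD_X/SD_Y)(y − M_Y) + M_X = (103.6/122.2)(677.59 − 471.6) + 540.4
x = 0.847791 × 205.990 + 540.4 = 715.04

715.04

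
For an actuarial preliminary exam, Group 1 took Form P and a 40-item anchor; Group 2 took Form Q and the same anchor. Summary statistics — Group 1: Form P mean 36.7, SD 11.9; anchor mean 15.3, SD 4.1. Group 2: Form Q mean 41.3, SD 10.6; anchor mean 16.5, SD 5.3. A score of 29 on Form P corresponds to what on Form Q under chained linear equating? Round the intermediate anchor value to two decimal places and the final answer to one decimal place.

33.6

Form P → anchor (Group 1): v = (4.1/11.9)(29 − 36.7) + 15.3 = 12.65
anchor → Form Q (Group 2): y = (10.6/5.3)(12.65 − 16.5) + 41.3 = 33.6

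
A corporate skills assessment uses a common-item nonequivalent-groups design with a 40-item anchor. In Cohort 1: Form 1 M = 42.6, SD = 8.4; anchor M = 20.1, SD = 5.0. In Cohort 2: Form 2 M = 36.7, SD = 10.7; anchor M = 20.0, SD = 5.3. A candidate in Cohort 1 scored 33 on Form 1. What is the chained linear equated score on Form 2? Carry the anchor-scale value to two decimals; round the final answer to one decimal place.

25.4

Form 1 → anchor (Cohort 1): v = (5.0/8.4)(33 − 42.6) + 20.1 = 14.39
anchor → Form 2 (Cohort 2): y = (10.7/5.3)(14.39 − 20.0) + 36.7 = 25.4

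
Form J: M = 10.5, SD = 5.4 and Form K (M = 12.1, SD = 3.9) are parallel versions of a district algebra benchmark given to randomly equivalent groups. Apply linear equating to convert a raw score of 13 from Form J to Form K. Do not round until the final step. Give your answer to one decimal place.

Linear equating: y = (SD_Y/SD_X)(x − M_X) + M_Y
y = (3.9/5.4)(13 − 10.5) + 12.1
y = 0.722222 × 2.5 + 12.1 = 1.8056 + 12.1 = 13.9

13.9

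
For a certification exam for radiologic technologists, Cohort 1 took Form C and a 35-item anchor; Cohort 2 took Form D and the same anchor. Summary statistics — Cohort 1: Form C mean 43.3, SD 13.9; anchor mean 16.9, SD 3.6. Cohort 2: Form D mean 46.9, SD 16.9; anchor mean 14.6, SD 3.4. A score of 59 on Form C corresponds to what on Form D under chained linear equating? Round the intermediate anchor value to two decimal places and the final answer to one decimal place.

78.6

Form C → anchor (Cohort 1): v = (3.6/13.9)(59 − 43.3) + 16.9 = 20.97
anchor → Form D (Cohort 2): y = (16.9/3.4)(20.97 − 14.6) + 46.9 = 78.6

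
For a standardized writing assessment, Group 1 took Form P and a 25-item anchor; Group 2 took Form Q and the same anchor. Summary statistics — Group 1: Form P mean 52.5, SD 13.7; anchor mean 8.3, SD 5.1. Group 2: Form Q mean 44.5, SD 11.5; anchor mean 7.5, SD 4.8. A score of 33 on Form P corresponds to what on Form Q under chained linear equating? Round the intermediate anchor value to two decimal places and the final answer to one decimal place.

29.0

Form P → anchor (Group 1): v = (5.1/13.7)(33 − 52.5) + 8.3 = 1.04
anchor → Form Q (Group 2): y = (11.5/4.8)(1.04 − 7.5) + 44.5 = 29.0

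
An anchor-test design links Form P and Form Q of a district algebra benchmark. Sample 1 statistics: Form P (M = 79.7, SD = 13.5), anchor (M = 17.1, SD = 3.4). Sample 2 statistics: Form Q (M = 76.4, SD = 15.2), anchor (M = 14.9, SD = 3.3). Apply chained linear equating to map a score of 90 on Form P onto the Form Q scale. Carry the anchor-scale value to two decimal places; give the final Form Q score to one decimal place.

98.5

Form P → anchor (Sample 1): v = (3.4/13.5)(90 − 79.7) + 17.1 = 19.69
anchor → Form Q (Sample 2): y = (15.2/3.3)(19.69 − 14.9) + 76.4 = 98.5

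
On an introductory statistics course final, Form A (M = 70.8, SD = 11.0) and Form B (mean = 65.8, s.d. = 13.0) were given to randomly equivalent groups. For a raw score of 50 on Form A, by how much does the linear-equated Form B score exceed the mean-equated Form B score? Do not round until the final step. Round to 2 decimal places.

-3.78

Mean-equated: 50 + (65.8 − 70.8) = 45.00
Linear-equated: (13.0/11.0)(50 − 70.8) + 65.8 = 41.218
Difference = 41.218 − 45.00 = -3.78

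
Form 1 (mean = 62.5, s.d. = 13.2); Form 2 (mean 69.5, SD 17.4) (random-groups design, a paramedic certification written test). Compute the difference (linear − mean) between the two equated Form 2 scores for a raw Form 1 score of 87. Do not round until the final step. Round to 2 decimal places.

Mean-equated: 87 + (69.5 − 62.5) = 94.00
Linear-equated: (17.4/13.2)(87 − 62.5) + 69.5 = 101.795
Difference = 101.795 − 94.00 = 7.80

7.80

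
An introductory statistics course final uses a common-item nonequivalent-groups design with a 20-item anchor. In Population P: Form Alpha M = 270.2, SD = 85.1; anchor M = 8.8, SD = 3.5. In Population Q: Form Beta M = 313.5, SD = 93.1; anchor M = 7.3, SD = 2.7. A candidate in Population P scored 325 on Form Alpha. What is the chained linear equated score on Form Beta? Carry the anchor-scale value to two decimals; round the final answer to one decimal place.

442.8

Form Alpha → anchor (Population P): v = (3.5/85.1)(325 − 270.2) + 8.8 = 11.05
anchor → Form Beta (Population Q): y = (93.1/2.7)(11.05 − 7.3) + 313.5 = 442.8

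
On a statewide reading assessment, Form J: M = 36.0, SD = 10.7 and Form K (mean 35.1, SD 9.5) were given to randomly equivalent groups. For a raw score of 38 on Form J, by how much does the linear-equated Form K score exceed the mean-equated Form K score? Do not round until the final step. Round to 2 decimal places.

Mean-equated: 38 + (35.1 − 36.0) = 37.10
Linear-equated: (9.5/10.7)(38 − 36.0) + 35.1 = 36.876
Difference = 36.876 − 37.10 = -0.22

-0.22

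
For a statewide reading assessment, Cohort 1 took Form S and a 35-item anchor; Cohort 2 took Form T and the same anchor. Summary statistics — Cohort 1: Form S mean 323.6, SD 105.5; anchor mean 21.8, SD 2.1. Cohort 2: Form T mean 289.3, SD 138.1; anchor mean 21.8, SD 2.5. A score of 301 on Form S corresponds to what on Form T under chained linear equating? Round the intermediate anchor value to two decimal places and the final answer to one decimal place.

264.4

Form S → anchor (Cohort 1): v = (2.1/105.5)(301 − 323.6) + 21.8 = 21.35
anchor → Form T (Cohort 2): y = (138.1/2.5)(21.35 − 21.8) + 289.3 = 264.4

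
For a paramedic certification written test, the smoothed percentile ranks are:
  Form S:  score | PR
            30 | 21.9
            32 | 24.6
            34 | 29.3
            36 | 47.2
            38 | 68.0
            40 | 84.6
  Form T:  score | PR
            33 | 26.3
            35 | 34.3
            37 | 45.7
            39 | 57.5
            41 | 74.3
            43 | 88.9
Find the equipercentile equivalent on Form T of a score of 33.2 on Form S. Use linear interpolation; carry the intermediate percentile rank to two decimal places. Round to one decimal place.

33.3

PR of 33.2 on Form S: 24.6 + (33.2 − 32)/(34 − 32) × (29.3 − 24.6) = 27.42
On Form T, PR 27.42 falls between score 33 (PR 26.3) and 35 (PR 34.3).
Interpolate: 33 + (27.42 − 26.3)/(34.3 − 26.3) × (35 − 33) = 33.3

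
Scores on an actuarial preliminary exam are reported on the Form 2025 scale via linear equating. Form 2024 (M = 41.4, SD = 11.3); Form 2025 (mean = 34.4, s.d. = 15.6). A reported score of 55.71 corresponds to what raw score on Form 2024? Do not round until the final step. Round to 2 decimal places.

56.84

Invert y = (SD_Y/SD_X)(x − M_X) + M_Y:
x = (SD_X/SD_Y)(y − M_Y) + M_X = (11.3/15.6)(55.71 − 34.4) + 41.4
x = 0.724359 × 21.310 + 41.4 = 56.84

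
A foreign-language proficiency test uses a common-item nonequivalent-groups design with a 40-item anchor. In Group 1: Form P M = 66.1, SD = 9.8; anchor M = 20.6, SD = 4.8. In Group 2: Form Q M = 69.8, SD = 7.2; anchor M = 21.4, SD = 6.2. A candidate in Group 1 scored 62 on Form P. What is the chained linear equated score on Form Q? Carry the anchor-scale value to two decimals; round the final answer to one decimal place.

66.5

Form P → anchor (Group 1): v = (4.8/9.8)(62 − 66.1) + 20.6 = 18.59
anchor → Form Q (Group 2): y = (7.2/6.2)(18.59 − 21.4) + 69.8 = 66.5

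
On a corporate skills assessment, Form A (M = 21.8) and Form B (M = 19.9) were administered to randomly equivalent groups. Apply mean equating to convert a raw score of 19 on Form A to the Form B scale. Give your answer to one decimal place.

17.1

Mean equating: y = x + (M_Y − M_X) = 19 + (19.9 − 21.8) = 17.1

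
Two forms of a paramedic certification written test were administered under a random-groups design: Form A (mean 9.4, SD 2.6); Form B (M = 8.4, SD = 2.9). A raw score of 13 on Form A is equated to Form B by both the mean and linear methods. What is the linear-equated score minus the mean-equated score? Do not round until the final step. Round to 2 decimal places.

Mean-equated: 13 + (8.4 − 9.4) = 12.00
Linear-equated: (2.9/2.6)(13 − 9.4) + 8.4 = 12.415
Difference = 12.415 − 12.00 = 0.42

0.42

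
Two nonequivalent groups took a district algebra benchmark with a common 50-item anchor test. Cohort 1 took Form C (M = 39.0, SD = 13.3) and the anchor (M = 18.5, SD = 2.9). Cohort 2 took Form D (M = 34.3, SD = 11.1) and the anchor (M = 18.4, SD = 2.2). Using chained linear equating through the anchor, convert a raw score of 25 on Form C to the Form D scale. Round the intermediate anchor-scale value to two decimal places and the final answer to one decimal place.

Form C → anchor (Cohort 1): v = (2.9/13.3)(25 − 39.0) + 18.5 = 15.45
anchor → Form D (Cohort 2): y = (11.1/2.2)(15.45 − 18.4) + 34.3 = 19.4

19.4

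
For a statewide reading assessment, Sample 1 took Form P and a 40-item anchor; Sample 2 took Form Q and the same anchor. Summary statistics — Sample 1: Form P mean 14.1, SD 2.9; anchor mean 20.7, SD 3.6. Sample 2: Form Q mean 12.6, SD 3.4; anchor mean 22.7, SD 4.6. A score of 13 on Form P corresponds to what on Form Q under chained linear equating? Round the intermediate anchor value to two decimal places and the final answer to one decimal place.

Form P → anchor (Sample 1): v = (3.6/2.9)(13 − 14.1) + 20.7 = 19.33
anchor → Form Q (Sample 2): y = (3.4/4.6)(19.33 − 22.7) + 12.6 = 10.1

10.1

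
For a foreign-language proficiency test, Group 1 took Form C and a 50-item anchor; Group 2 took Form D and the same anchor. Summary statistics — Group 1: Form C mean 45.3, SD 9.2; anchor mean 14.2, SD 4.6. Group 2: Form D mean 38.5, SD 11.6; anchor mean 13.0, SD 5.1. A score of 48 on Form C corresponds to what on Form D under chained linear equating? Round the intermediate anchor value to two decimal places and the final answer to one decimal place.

Form C → anchor (Group 1): v = (4.6/9.2)(48 − 45.3) + 14.2 = 15.55
anchor → Form D (Group 2): y = (11.6/5.1)(15.55 − 13.0) + 38.5 = 44.3

44.3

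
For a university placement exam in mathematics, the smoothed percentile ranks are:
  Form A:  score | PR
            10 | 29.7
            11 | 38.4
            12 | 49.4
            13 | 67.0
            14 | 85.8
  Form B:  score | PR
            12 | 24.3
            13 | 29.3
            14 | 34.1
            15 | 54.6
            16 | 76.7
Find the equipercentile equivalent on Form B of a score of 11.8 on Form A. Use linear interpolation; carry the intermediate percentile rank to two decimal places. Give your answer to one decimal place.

14.6

PR of 11.8 on Form A: 38.4 + (11.8 − 11)/(12 − 11) × (49.4 − 38.4) = 47.20
On Form B, PR 47.20 falls between score 14 (PR 34.1) and 15 (PR 54.6).
Interpolate: 14 + (47.20 − 34.1)/(54.6 − 34.1) × (15 − 14) = 14.6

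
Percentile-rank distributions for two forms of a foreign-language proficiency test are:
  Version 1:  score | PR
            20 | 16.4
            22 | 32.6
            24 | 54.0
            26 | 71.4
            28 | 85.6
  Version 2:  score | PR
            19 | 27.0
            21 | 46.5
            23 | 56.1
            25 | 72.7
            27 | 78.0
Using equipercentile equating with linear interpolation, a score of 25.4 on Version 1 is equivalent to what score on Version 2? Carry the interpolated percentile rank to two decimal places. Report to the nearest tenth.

PR of 25.4 on Version 1: 54.0 + (25.4 − 24)/(26 − 24) × (71.4 − 54.0) = 66.18
On Version 2, PR 66.18 falls between score 23 (PR 56.1) and 25 (PR 72.7).
Interpolate: 23 + (66.18 − 56.1)/(72.7 − 56.1) × (25 − 23) = 24.2

24.2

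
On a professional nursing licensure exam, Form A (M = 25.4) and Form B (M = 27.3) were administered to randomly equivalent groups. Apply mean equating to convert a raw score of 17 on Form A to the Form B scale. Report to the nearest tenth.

Mean equating: y = x + (M_Y − M_X) = 17 + (27.3 − 25.4) = 18.9

18.9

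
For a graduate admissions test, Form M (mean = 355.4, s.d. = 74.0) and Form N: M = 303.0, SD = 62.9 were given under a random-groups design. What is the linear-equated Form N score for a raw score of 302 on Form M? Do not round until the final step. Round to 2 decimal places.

Linear equating: y = (SD_Y/SD_X)(x − M_X) + M_Y
y = (62.9/74.0)(302 − 355.4) + 303.0
y = 0.850000 × -53.4 + 303.0 = -45.3900 + 303.0 = 257.61

257.61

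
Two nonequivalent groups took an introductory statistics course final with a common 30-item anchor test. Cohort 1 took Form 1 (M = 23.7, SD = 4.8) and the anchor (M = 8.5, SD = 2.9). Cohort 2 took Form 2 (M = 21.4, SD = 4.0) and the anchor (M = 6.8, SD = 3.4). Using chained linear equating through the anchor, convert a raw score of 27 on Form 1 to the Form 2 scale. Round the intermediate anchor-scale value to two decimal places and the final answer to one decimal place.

Form 1 → anchor (Cohort 1): v = (2.9/4.8)(27 − 23.7) + 8.5 = 10.49
anchor → Form 2 (Cohort 2): y = (4.0/3.4)(10.49 − 6.8) + 21.4 = 25.7

25.7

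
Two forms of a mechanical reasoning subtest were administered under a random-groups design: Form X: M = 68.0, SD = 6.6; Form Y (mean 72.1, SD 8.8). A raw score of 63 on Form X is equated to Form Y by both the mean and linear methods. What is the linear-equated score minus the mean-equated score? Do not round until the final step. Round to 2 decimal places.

-1.67

Mean-equated: 63 + (72.1 − 68.0) = 67.10
Linear-equated: (8.8/6.6)(63 − 68.0) + 72.1 = 65.433
Difference = 65.433 − 67.10 = -1.67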